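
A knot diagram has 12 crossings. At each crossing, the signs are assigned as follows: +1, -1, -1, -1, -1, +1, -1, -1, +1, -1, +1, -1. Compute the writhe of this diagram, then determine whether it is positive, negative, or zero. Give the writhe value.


Step 1: Count positive crossings (+1).
Positive crossings: 4
Step 2: Count negative crossings (-1).
Negative crossings: 8
Step 3: Writhe = (positive) - (negative)
w = 4 - 8 = -4
Step 4: |w| = 4, and w is negative

-4


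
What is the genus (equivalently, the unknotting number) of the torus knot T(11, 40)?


For a torus knot T(p,q), both the unknotting number and genus equal (p-1)(q-1)/2.
= (11-1)(40-1)/2
= 10*39/2
= 390/2 = 195

195


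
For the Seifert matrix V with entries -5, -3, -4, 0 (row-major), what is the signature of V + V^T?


Step 1: V + V^T = [[-10, -7], [-7, 0]]
Step 2: trace = -10, det = -49
Step 3: Discriminant = (-10)^2 - 4*(-49) = 296
Step 4: Eigenvalues: 3.60233, -13.6023
Step 5: Signature = (# positive eigenvalues) - (# negative eigenvalues) = 0

0


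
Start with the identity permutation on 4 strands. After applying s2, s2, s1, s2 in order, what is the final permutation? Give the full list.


Starting with identity [1, 2, 3, 4].
Apply generators in sequence:
  After s2: [1, 3, 2, 4]
  After s2: [1, 2, 3, 4]
  After s1: [2, 1, 3, 4]
  After s2: [2, 3, 1, 4]
Final permutation: [2, 3, 1, 4]

[2, 3, 1, 4]


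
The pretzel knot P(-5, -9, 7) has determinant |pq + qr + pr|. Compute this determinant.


Step 1: Compute pq + qr + pr.
pq = (-5)*(-9) = 45
qr = (-9)*7 = -63
pr = (-5)*7 = -35
pq + qr + pr = 45 + (-63) + (-35) = -53
Step 2: Take absolute value.
det(P(-5,-9,7)) = |-53| = 53

53


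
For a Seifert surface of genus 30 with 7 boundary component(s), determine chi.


chi = 2 - 2g - b
= 2 - 2*30 - 7
= 2 - 60 - 7 = -65

-65


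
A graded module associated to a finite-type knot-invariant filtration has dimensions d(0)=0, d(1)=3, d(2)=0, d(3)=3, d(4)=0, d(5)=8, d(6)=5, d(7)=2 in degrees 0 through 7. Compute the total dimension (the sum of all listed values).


Total dimension = d(0) + d(1) + ... + d(7)
= 0 + 3 + 0 + 3 + 0 + 8 + 5 + 2
= 21

21


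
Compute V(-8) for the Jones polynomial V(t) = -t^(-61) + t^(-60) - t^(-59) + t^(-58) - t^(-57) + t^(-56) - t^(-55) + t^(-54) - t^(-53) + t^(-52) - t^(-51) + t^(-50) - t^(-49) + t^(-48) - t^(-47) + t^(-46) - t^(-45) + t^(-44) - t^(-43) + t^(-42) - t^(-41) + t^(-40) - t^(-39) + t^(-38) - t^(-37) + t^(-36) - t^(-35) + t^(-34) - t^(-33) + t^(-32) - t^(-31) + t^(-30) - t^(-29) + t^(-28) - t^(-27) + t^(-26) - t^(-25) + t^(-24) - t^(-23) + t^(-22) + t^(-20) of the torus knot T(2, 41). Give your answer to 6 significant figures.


Substituting t = -8 into V(t) = -t^(-61) + t^(-60) - t^(-59) + t^(-58) - t^(-57) + t^(-56) - t^(-55) + t^(-54) - t^(-53) + t^(-52) - t^(-51) + t^(-50) - t^(-49) + t^(-48) - t^(-47) + t^(-46) - t^(-45) + t^(-44) - t^(-43) + t^(-42) - t^(-41) + t^(-40) - t^(-39) + t^(-38) - t^(-37) + t^(-36) - t^(-35) + t^(-34) - t^(-33) + t^(-32) - t^(-31) + t^(-30) - t^(-29) + t^(-28) - t^(-27) + t^(-26) - t^(-25) + t^(-24) - t^(-23) + t^(-22) + t^(-20):
  (-)t^(-61) = 8.15663e-56
  (+)t^(-60) = 6.5253e-55
  (-)t^(-59) = 5.22024e-54
  (+)t^(-58) = 4.17619e-53
  (-)t^(-57) = 3.34096e-52
  (+)t^(-56) = 2.67276e-51
  (-)t^(-55) = 2.13821e-50
  (+)t^(-54) = 1.71057e-49
  (-)t^(-53) = 1.36846e-48
  (+)t^(-52) = 1.09476e-47
  (-)t^(-51) = 8.75812e-47
  (+)t^(-50) = 7.00649e-46
  (-)t^(-49) = 5.60519e-45
  (+)t^(-48) = 4.48416e-44
  (-)t^(-47) = 3.58732e-43
  (+)t^(-46) = 2.86986e-42
  (-)t^(-45) = 2.29589e-41
  (+)t^(-44) = 1.83671e-40
  (-)t^(-43) = 1.46937e-39
  (+)t^(-42) = 1.17549e-38
  (-)t^(-41) = 9.40395e-38
  (+)t^(-40) = 7.52316e-37
  (-)t^(-39) = 6.01853e-36
  (+)t^(-38) = 4.81482e-35
  (-)t^(-37) = 3.85186e-34
  (+)t^(-36) = 3.08149e-33
  (-)t^(-35) = 2.46519e-32
  (+)t^(-34) = 1.97215e-31
  (-)t^(-33) = 1.57772e-30
  (+)t^(-32) = 1.26218e-29
  (-)t^(-31) = 1.00974e-28
  (+)t^(-30) = 8.07794e-28
  (-)t^(-29) = 6.46235e-27
  (+)t^(-28) = 5.16988e-26
  (-)t^(-27) = 4.1359e-25
  (+)t^(-26) = 3.30872e-24
  (-)t^(-25) = 2.64698e-23
  (+)t^(-24) = 2.11758e-22
  (-)t^(-23) = 1.69407e-21
  (+)t^(-22) = 1.35525e-20
  (+)t^(-20) = 8.67362e-19
Sum = (8.15663e-56) + (6.5253e-55) + (5.22024e-54) + (4.17619e-53) + (3.34096e-52) + (2.67276e-51) + (2.13821e-50) + (1.71057e-49) + (1.36846e-48) + (1.09476e-47) + (8.75812e-47) + (7.00649e-46) + (5.60519e-45) + (4.48416e-44) + (3.58732e-43) + (2.86986e-42) + (2.29589e-41) + (1.83671e-40) + (1.46937e-39) + (1.17549e-38) + (9.40395e-38) + (7.52316e-37) + (6.01853e-36) + (4.81482e-35) + (3.85186e-34) + (3.08149e-33) + (2.46519e-32) + (1.97215e-31) + (1.57772e-30) + (1.26218e-29) + (1.00974e-28) + (8.07794e-28) + (6.46235e-27) + (5.16988e-26) + (4.1359e-25) + (3.30872e-24) + (2.64698e-23) + (2.11758e-22) + (1.69407e-21) + (1.35525e-20) + (8.67362e-19)
= 8.828503405e-19
Rounded to 6 significant figures: 8.8285e-19

8.8285e-19


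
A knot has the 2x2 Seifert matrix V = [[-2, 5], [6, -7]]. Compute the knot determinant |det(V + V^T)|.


Step 1: Form V + V^T where V = [[-2, 5], [6, -7]]
  V^T = [[-2, 6], [5, -7]]
  V + V^T = [[-4, 11], [11, -14]]
Step 2: det(V + V^T) = (-4)*(-14) - 11*11
  = 56 - 121 = -65
Step 3: Knot determinant = |det(V + V^T)| = |-65| = 65

65


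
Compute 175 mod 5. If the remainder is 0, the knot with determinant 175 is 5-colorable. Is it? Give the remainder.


Step 1: A knot is p-colorable if and only if p divides its determinant.
Step 2: Compute 175 mod 5.
175 = 35 * 5 + 0
Step 3: 175 mod 5 = 0
Step 4: The knot is 5-colorable: yes

0


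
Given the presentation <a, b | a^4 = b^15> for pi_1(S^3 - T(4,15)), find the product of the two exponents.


The relation is a^4 = b^15.
Product of exponents = 4 * 15
= 60

60


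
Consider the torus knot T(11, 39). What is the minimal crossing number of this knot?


For a torus knot T(p, q) with gcd(p,q)=1,
the crossing number is min(p*(q-1), q*(p-1)).
p*(q-1) = 11*38 = 418
q*(p-1) = 39*10 = 390
min(418, 390) = 390

390


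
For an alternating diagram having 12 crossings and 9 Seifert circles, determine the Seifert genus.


For alternating knots, g = (c - s + 1)/2.
= (12 - 9 + 1)/2
= 4/2 = 2

2


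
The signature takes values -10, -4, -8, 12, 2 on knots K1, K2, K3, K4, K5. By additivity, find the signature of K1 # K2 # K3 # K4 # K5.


The signature is additive under connected sum.
signature(K1 # K2 # K3 # K4 # K5) = (-10) + (-4) + (-8) + (12) + (2)
= -8

-8


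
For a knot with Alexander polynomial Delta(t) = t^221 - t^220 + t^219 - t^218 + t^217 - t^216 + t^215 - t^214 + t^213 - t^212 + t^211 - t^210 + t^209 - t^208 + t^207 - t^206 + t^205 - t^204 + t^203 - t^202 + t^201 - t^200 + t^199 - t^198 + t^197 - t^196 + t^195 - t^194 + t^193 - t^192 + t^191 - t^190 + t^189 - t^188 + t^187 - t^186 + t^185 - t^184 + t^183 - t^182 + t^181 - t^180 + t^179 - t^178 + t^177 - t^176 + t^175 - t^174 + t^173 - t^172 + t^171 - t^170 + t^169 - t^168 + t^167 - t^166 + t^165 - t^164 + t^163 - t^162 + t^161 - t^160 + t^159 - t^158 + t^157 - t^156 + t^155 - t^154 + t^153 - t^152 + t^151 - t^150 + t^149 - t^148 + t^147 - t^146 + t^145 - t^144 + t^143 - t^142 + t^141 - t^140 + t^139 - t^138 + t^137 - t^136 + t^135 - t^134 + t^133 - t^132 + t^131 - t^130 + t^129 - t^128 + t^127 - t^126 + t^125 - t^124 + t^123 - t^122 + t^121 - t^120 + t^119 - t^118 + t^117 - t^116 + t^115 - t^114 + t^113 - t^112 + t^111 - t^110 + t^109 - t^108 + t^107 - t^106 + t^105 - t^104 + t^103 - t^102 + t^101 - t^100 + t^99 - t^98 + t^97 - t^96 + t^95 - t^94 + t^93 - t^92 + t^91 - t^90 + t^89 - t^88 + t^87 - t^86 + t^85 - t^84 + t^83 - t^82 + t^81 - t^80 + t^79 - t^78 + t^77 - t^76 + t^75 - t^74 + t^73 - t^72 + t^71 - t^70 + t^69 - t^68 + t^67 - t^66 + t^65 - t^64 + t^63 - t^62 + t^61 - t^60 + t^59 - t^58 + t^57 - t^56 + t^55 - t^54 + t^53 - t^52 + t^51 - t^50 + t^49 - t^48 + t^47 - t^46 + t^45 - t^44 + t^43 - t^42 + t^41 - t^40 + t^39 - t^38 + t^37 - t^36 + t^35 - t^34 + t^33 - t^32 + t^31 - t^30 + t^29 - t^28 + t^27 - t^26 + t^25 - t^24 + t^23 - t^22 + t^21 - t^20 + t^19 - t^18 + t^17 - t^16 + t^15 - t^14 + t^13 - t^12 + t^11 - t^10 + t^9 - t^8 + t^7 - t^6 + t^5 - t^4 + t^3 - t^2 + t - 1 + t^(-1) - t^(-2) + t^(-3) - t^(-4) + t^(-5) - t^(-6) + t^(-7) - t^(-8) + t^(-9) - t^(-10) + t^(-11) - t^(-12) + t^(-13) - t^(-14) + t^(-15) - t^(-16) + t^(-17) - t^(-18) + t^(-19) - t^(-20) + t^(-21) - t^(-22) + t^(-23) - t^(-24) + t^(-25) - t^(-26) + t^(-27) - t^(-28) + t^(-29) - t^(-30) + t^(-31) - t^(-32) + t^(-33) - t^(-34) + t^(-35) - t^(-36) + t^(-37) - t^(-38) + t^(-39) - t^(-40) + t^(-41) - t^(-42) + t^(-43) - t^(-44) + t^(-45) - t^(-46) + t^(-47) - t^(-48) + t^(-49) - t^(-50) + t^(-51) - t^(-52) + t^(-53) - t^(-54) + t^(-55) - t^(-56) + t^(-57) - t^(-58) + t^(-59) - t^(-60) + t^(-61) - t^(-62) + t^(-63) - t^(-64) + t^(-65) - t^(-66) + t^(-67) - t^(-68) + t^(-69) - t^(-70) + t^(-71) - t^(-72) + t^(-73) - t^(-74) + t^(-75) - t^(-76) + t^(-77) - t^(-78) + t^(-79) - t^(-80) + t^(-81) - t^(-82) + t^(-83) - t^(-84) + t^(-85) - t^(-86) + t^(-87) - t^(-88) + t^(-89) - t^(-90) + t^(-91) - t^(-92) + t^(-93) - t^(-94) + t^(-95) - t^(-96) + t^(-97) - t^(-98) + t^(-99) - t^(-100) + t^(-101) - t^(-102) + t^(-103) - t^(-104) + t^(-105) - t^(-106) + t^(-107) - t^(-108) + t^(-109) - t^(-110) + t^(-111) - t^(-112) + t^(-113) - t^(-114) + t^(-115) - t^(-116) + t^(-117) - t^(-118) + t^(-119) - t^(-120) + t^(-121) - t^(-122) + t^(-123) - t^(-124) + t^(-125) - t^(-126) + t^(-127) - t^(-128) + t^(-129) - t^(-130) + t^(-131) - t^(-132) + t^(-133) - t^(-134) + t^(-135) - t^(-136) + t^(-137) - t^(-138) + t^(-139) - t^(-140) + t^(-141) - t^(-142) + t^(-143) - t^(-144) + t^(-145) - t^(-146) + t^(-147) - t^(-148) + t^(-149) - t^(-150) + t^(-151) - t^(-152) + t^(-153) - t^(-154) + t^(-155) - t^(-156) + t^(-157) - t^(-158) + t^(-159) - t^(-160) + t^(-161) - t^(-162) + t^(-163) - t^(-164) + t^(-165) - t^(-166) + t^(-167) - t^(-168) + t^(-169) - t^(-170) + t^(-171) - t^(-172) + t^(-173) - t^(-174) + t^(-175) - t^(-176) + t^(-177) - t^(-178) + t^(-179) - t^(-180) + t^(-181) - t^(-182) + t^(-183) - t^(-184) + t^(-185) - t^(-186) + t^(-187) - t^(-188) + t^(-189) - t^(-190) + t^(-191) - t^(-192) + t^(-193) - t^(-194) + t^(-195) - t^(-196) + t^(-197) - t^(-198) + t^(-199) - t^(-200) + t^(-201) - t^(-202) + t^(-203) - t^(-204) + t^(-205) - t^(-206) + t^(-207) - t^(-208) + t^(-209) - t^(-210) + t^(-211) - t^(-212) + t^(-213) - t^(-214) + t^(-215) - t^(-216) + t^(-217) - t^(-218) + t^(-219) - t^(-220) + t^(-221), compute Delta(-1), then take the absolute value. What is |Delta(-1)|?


Step 1: The polynomial has 443 terms with alternating signs, exponents from 221 down to -221.
Step 2: Substitute t = -1. The i-th term has coefficient (-1)^i and exponent (m-i),
  so its value is (-1)^i * (-1)^(m-i) = (-1)^m = -1 for every i.
Step 3: All 443 terms equal -1, so Delta(-1) = 443 * (-1) = -443
Step 4: |Delta(-1)| = 443

443


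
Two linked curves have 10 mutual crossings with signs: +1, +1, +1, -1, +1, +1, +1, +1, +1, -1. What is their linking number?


Step 1: Count positive crossings: 8
Step 2: Count negative crossings: 2
Step 3: Sum of signs = 8 - 2 = 6
Step 4: Linking number = sum/2 = 6/2 = 3

3


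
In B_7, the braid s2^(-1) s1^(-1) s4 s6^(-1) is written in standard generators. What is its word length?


The word length counts the number of generators (including inverses).
Listing each generator: s2^(-1), s1^(-1), s4, s6^(-1)
There are 4 generators in this braid word.

4


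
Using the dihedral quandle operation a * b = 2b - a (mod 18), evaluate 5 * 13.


5 * 13 = 2*13 - 5 mod 18
= 26 - 5 mod 18
= 21 mod 18 = 3

3


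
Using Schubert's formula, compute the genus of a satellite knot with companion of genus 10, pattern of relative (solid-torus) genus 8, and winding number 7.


Schubert: g(satellite) = g_rel(pattern) + |winding| * g(companion),
where g_rel(pattern) is the genus of the pattern relative to the solid torus.
= 8 + 7 * 10
= 8 + 70 = 78

78


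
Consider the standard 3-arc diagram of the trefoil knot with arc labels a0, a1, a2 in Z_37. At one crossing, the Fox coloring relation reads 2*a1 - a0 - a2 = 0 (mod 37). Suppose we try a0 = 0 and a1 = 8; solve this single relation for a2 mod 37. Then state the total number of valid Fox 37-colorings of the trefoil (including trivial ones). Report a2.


Step 1: Apply the given crossing relation 2*a1 - a0 - a2 = 0 (mod 37).
  a2 = 2*a1 - a0 mod 37
  a2 = 2*8 - 0 mod 37
  a2 = 16 - 0 mod 37
  a2 = 16 mod 37 = 16
Step 2: The trefoil has determinant 3.
  Number of Fox p-colorings (p prime) is p^2 if p = 3, else p.
  Since 37 does not divide 3, only trivial (constant) colorings exist.
  (So the trial a0 = 0, a1 = 8 with a0 != a1 does NOT extend to a valid coloring of the whole trefoil: the other two crossing relations require 3*(a1 - a0) = 0 (mod 37), which fails.)
  Total colorings = 37
Step 3: a2 = 16, total Fox 37-colorings = 37

16


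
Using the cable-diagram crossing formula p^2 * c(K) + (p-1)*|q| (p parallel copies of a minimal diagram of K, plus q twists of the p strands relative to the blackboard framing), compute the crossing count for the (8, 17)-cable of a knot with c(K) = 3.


Step 1: Each of the c(K) crossings of the companion diagram becomes p*p = p^2 crossings among the p parallel strands, and each of the |q| twists s_1 s_2 ... s_(p-1) adds (p-1) crossings.
  Crossings = p^2 * c(K) + (p-1)*|q|
Step 2: = 8^2 * 3 + (8-1)*17
Step 3: = 64*3 + 7*17
Step 4: = 192 + 119 = 311

311


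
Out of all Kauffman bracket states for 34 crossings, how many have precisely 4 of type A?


We choose which 4 of 34 crossings get A-smoothings.
C(34, 4) = 34! / (4! * 30!)
= 46376

46376


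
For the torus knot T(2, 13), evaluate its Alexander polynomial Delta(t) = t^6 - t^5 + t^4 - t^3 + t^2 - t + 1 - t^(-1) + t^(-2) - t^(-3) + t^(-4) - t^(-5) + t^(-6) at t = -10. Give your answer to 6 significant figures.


Substituting t = -10 into Delta(t) = t^6 - t^5 + t^4 - t^3 + t^2 - t + 1 - t^(-1) + t^(-2) - t^(-3) + t^(-4) - t^(-5) + t^(-6):
Term values: (1000000) + (100000) + (10000) + (1000) + (100) + (10) + (1) + (0.1) + (0.01) + (0.001) + (0.0001) + (1e-05) + (1e-06)
Sum = 1111111.111
Rounded to 6 significant figures: 1.11111e+06

1.11111e+06


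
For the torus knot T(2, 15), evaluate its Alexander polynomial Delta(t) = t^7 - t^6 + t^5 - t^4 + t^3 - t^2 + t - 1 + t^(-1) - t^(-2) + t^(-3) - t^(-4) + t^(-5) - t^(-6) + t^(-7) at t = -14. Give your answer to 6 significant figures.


Substituting t = -14 into Delta(t) = t^7 - t^6 + t^5 - t^4 + t^3 - t^2 + t - 1 + t^(-1) - t^(-2) + t^(-3) - t^(-4) + t^(-5) - t^(-6) + t^(-7):
Term values: (-105413504) + (-7529536) + (-537824) + (-38416) + (-2744) + (-196) + (-14) + (-1) + (-0.0714286) + (-0.00510204) + (-0.000364431) + (-2.60308e-05) + (-1.85934e-06) + (-1.3281e-07) + (-9.48645e-09)
Sum = -113522235.1
Rounded to 6 significant figures: -1.13522e+08

-1.13522e+08


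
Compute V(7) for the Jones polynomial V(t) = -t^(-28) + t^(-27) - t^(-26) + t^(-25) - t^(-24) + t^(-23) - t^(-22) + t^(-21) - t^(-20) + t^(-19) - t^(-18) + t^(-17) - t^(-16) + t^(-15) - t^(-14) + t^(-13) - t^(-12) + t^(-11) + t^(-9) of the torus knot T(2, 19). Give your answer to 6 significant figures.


Substituting t = 7 into V(t) = -t^(-28) + t^(-27) - t^(-26) + t^(-25) - t^(-24) + t^(-23) - t^(-22) + t^(-21) - t^(-20) + t^(-19) - t^(-18) + t^(-17) - t^(-16) + t^(-15) - t^(-14) + t^(-13) - t^(-12) + t^(-11) + t^(-9):
  (-)t^(-28) = -2.17398e-24
  (+)t^(-27) = 1.52178e-23
  (-)t^(-26) = -1.06525e-22
  (+)t^(-25) = 7.45674e-22
  (-)t^(-24) = -5.21972e-21
  (+)t^(-23) = 3.6538e-20
  (-)t^(-22) = -2.55766e-19
  (+)t^(-21) = 1.79036e-18
  (-)t^(-20) = -1.25325e-17
  (+)t^(-19) = 8.77278e-17
  (-)t^(-18) = -6.14095e-16
  (+)t^(-17) = 4.29866e-15
  (-)t^(-16) = -3.00906e-14
  (+)t^(-15) = 2.10634e-13
  (-)t^(-14) = -1.47444e-12
  (+)t^(-13) = 1.03211e-11
  (-)t^(-12) = -7.22476e-11
  (+)t^(-11) = 5.05733e-10
  (+)t^(-9) = 2.47809e-08
Sum = (-2.17398e-24) + (1.52178e-23) + (-1.06525e-22) + (7.45674e-22) + (-5.21972e-21) + (3.6538e-20) + (-2.55766e-19) + (1.79036e-18) + (-1.25325e-17) + (8.77278e-17) + (-6.14095e-16) + (4.29866e-15) + (-3.00906e-14) + (2.10634e-13) + (-1.47444e-12) + (1.03211e-11) + (-7.22476e-11) + (5.05733e-10) + (2.47809e-08)
= 2.522344887e-08
Rounded to 6 significant figures: 2.52234e-08

2.52234e-08


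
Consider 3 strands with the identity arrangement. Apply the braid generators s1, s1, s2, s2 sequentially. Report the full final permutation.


Starting with identity [1, 2, 3].
Apply generators in sequence:
  After s1: [2, 1, 3]
  After s1: [1, 2, 3]
  After s2: [1, 3, 2]
  After s2: [1, 2, 3]
Final permutation: [1, 2, 3]

[1, 2, 3]


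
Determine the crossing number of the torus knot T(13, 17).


For a torus knot T(p, q) with gcd(p,q)=1,
the crossing number is min(p*(q-1), q*(p-1)).
p*(q-1) = 13*16 = 208
q*(p-1) = 17*12 = 204
min(208, 204) = 204

204


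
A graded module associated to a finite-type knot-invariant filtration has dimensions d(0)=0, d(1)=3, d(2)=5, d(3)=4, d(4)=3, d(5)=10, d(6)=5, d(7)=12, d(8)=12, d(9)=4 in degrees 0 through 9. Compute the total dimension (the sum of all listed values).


Total dimension = d(0) + d(1) + ... + d(9)
= 0 + 3 + 5 + 4 + 3 + 10 + 5 + 12 + 12 + 4
= 58

58


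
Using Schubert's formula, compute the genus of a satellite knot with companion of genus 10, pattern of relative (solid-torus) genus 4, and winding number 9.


Schubert: g(satellite) = g_rel(pattern) + |winding| * g(companion),
where g_rel(pattern) is the genus of the pattern relative to the solid torus.
= 4 + 9 * 10
= 4 + 90 = 94

94


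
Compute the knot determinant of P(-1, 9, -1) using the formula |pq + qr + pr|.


Step 1: Compute pq + qr + pr.
pq = (-1)*9 = -9
qr = 9*(-1) = -9
pr = (-1)*(-1) = 1
pq + qr + pr = -9 + (-9) + 1 = -17
Step 2: Take absolute value.
det(P(-1,9,-1)) = |-17| = 17

17


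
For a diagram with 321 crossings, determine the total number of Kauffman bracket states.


Each crossing contributes 2 choices (A-smoothing or B-smoothing).
Total states = 2^321 = 4271974071841820164790043412339104229205409044713305539894083215644439451561281100045924173873152

4271974071841820164790043412339104229205409044713305539894083215644439451561281100045924173873152


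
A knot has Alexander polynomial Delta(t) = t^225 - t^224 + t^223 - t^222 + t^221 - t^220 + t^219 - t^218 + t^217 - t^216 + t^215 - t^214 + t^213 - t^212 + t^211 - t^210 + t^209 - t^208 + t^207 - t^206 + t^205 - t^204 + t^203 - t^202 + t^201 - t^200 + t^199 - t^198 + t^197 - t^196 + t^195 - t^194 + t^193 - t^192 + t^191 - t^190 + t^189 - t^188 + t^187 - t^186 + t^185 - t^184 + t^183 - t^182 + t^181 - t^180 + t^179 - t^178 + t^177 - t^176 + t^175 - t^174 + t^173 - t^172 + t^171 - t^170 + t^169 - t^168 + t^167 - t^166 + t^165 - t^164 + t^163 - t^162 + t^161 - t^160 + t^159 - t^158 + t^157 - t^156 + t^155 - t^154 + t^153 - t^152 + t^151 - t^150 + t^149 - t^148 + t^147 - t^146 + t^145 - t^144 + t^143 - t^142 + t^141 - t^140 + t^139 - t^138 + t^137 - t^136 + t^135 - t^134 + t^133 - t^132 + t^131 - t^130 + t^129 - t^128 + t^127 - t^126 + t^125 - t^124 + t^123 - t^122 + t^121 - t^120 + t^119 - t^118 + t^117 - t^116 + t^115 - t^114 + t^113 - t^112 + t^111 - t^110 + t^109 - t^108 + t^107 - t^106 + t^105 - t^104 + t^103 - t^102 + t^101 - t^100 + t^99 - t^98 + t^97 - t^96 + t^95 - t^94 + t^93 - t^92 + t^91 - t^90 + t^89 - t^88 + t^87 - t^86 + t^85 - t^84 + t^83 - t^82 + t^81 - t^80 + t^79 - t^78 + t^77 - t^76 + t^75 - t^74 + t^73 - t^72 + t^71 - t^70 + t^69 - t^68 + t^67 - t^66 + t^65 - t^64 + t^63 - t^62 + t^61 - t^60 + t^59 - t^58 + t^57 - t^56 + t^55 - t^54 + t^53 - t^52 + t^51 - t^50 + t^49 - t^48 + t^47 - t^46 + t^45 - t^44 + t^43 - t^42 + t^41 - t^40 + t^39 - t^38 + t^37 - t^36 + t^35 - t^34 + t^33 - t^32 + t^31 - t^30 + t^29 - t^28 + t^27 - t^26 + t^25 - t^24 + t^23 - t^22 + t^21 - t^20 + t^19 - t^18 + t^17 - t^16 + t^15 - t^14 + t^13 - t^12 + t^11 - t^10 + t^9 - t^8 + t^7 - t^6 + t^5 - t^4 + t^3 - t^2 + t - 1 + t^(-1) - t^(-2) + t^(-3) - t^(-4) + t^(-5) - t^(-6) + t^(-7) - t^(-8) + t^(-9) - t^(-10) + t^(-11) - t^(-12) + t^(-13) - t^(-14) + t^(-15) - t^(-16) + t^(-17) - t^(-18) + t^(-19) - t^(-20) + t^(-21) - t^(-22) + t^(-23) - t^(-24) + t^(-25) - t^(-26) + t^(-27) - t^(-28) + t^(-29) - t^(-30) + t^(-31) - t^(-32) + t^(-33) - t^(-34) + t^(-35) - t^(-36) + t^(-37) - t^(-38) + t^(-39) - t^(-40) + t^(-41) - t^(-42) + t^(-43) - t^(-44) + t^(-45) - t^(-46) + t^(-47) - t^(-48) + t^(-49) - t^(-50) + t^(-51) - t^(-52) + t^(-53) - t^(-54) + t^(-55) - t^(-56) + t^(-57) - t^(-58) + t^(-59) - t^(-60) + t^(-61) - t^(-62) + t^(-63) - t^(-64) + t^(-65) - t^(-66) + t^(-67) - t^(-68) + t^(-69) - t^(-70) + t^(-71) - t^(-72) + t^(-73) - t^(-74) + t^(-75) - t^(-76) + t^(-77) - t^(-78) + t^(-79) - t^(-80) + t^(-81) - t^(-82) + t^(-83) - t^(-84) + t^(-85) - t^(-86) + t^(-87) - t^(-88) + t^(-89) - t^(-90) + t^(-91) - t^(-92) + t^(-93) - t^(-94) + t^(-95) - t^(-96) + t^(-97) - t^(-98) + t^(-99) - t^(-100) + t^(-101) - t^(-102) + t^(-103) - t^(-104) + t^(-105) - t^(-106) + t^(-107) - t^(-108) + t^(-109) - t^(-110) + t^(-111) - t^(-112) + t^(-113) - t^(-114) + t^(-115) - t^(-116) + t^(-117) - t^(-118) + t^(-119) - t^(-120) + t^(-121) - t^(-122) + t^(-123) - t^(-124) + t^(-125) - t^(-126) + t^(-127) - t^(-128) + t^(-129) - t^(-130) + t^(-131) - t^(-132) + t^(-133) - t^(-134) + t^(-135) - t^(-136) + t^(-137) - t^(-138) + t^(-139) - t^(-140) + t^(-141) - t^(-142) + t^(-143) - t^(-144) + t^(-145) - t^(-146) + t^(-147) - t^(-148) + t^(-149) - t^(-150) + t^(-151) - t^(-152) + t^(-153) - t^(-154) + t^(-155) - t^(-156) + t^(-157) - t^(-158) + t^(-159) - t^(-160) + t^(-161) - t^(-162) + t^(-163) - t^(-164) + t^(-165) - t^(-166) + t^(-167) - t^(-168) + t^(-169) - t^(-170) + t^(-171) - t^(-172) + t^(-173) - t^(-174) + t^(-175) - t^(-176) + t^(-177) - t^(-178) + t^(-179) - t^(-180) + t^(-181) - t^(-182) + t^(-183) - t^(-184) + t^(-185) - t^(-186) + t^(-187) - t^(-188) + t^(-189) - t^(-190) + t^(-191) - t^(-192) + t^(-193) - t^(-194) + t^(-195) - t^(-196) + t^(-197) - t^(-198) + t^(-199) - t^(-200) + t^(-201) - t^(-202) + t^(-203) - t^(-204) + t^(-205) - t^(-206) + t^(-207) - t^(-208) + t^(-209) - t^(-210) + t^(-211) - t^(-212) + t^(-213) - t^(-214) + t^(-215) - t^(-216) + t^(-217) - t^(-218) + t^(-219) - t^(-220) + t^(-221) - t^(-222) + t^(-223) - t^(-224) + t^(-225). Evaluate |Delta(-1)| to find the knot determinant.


Step 1: The polynomial has 451 terms with alternating signs, exponents from 225 down to -225.
Step 2: Substitute t = -1. The i-th term has coefficient (-1)^i and exponent (m-i),
  so its value is (-1)^i * (-1)^(m-i) = (-1)^m = -1 for every i.
Step 3: All 451 terms equal -1, so Delta(-1) = 451 * (-1) = -451
Step 4: |Delta(-1)| = 451

451


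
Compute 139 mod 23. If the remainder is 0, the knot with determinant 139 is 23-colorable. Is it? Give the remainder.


Step 1: A knot is p-colorable if and only if p divides its determinant.
Step 2: Compute 139 mod 23.
139 = 6 * 23 + 1
Step 3: 139 mod 23 = 1
Step 4: The knot is 23-colorable: no

1


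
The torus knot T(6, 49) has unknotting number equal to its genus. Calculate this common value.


For a torus knot T(p,q), both the unknotting number and genus equal (p-1)(q-1)/2.
= (6-1)(49-1)/2
= 5*48/2
= 240/2 = 120

120


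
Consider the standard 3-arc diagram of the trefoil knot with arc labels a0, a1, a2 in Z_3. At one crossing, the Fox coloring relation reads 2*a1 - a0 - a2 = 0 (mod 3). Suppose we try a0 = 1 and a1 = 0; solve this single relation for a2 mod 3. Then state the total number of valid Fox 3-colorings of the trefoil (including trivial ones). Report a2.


Step 1: Apply the given crossing relation 2*a1 - a0 - a2 = 0 (mod 3).
  a2 = 2*a1 - a0 mod 3
  a2 = 2*0 - 1 mod 3
  a2 = 0 - 1 mod 3
  a2 = -1 mod 3 = 2
Step 2: The trefoil has determinant 3.
  Number of Fox p-colorings (p prime) is p^2 if p = 3, else p.
  Since p = 3 divides det = 3, the trefoil is 3-colorable.
  (Indeed for p = 3 any choice of a0, a1 extends to a valid coloring; the trial (a0, a1, a2) = (1, 0, 2) satisfies all three crossing relations.)
  Total colorings = 3^2 = 9
Step 3: a2 = 2, total Fox 3-colorings = 9

2


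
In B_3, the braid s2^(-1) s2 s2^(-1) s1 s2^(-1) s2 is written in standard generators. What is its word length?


The word length counts the number of generators (including inverses).
Listing each generator: s2^(-1), s2, s2^(-1), s1, s2^(-1), s2
There are 6 generators in this braid word.

6


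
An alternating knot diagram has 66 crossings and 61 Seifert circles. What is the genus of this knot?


For alternating knots, g = (c - s + 1)/2.
= (66 - 61 + 1)/2
= 6/2 = 3

3


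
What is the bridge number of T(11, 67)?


The bridge number of T(p,q) is min(p,q).
min(11, 67) = 11

11


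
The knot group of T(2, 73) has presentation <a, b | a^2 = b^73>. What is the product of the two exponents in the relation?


The relation is a^2 = b^73.
Product of exponents = 2 * 73
= 146

146


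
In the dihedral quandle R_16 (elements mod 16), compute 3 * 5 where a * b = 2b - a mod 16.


3 * 5 = 2*5 - 3 mod 16
= 10 - 3 mod 16
= 7 mod 16 = 7

7


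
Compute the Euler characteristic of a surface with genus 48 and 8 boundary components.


chi = 2 - 2g - b
= 2 - 2*48 - 8
= 2 - 96 - 8 = -102

-102


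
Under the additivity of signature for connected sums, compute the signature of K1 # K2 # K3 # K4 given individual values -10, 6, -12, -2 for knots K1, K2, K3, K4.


The signature is additive under connected sum.
signature(K1 # K2 # K3 # K4) = (-10) + (6) + (-12) + (-2)
= -18

-18


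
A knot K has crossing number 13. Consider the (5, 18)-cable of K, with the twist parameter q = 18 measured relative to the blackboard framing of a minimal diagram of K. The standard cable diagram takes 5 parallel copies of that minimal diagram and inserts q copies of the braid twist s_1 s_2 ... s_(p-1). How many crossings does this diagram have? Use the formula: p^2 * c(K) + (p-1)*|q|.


Step 1: Each of the c(K) crossings of the companion diagram becomes p*p = p^2 crossings among the p parallel strands, and each of the |q| twists s_1 s_2 ... s_(p-1) adds (p-1) crossings.
  Crossings = p^2 * c(K) + (p-1)*|q|
Step 2: = 5^2 * 13 + (5-1)*18
Step 3: = 25*13 + 4*18
Step 4: = 325 + 72 = 397

397


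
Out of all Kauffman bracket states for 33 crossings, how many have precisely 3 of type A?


We choose which 3 of 33 crossings get A-smoothings.
C(33, 3) = 33! / (3! * 30!)
= 5456

5456


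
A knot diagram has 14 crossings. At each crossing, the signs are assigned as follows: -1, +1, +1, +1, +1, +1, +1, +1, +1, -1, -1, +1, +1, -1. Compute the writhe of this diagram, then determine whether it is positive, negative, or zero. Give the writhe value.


Step 1: Count positive crossings (+1).
Positive crossings: 10
Step 2: Count negative crossings (-1).
Negative crossings: 4
Step 3: Writhe = (positive) - (negative)
w = 10 - 4 = 6
Step 4: |w| = 6, and w is positive

6


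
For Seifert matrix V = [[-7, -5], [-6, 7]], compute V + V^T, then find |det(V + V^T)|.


Step 1: Form V + V^T where V = [[-7, -5], [-6, 7]]
  V^T = [[-7, -6], [-5, 7]]
  V + V^T = [[-14, -11], [-11, 14]]
Step 2: det(V + V^T) = (-14)*14 - (-11)*(-11)
  = -196 - 121 = -317
Step 3: Knot determinant = |det(V + V^T)| = |-317| = 317

317


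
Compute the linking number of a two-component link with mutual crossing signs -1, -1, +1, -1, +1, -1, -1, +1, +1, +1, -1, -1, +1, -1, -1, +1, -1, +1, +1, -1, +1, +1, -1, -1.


Step 1: Count positive crossings: 11
Step 2: Count negative crossings: 13
Step 3: Sum of signs = 11 - 13 = -2
Step 4: Linking number = sum/2 = -2/2 = -1

-1


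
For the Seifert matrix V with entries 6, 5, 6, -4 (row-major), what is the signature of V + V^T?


Step 1: V + V^T = [[12, 11], [11, -8]]
Step 2: trace = 4, det = -217
Step 3: Discriminant = 4^2 - 4*(-217) = 884
Step 4: Eigenvalues: 16.8661, -12.8661
Step 5: Signature = (# positive eigenvalues) - (# negative eigenvalues) = 0

0


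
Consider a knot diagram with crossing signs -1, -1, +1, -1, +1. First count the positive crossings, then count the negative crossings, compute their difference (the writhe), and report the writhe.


Step 1: Count positive crossings (+1).
Positive crossings: 2
Step 2: Count negative crossings (-1).
Negative crossings: 3
Step 3: Writhe = (positive) - (negative)
w = 2 - 3 = -1
Step 4: |w| = 1, and w is negative

-1


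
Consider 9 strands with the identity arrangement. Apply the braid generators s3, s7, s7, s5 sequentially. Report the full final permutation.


Starting with identity [1, 2, 3, 4, 5, 6, 7, 8, 9].
Apply generators in sequence:
  After s3: [1, 2, 4, 3, 5, 6, 7, 8, 9]
  After s7: [1, 2, 4, 3, 5, 6, 8, 7, 9]
  After s7: [1, 2, 4, 3, 5, 6, 7, 8, 9]
  After s5: [1, 2, 4, 3, 6, 5, 7, 8, 9]
Final permutation: [1, 2, 4, 3, 6, 5, 7, 8, 9]

[1, 2, 4, 3, 6, 5, 7, 8, 9]


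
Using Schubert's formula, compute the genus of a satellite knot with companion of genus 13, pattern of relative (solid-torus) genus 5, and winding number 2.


Schubert: g(satellite) = g_rel(pattern) + |winding| * g(companion),
where g_rel(pattern) is the genus of the pattern relative to the solid torus.
= 5 + 2 * 13
= 5 + 26 = 31

31


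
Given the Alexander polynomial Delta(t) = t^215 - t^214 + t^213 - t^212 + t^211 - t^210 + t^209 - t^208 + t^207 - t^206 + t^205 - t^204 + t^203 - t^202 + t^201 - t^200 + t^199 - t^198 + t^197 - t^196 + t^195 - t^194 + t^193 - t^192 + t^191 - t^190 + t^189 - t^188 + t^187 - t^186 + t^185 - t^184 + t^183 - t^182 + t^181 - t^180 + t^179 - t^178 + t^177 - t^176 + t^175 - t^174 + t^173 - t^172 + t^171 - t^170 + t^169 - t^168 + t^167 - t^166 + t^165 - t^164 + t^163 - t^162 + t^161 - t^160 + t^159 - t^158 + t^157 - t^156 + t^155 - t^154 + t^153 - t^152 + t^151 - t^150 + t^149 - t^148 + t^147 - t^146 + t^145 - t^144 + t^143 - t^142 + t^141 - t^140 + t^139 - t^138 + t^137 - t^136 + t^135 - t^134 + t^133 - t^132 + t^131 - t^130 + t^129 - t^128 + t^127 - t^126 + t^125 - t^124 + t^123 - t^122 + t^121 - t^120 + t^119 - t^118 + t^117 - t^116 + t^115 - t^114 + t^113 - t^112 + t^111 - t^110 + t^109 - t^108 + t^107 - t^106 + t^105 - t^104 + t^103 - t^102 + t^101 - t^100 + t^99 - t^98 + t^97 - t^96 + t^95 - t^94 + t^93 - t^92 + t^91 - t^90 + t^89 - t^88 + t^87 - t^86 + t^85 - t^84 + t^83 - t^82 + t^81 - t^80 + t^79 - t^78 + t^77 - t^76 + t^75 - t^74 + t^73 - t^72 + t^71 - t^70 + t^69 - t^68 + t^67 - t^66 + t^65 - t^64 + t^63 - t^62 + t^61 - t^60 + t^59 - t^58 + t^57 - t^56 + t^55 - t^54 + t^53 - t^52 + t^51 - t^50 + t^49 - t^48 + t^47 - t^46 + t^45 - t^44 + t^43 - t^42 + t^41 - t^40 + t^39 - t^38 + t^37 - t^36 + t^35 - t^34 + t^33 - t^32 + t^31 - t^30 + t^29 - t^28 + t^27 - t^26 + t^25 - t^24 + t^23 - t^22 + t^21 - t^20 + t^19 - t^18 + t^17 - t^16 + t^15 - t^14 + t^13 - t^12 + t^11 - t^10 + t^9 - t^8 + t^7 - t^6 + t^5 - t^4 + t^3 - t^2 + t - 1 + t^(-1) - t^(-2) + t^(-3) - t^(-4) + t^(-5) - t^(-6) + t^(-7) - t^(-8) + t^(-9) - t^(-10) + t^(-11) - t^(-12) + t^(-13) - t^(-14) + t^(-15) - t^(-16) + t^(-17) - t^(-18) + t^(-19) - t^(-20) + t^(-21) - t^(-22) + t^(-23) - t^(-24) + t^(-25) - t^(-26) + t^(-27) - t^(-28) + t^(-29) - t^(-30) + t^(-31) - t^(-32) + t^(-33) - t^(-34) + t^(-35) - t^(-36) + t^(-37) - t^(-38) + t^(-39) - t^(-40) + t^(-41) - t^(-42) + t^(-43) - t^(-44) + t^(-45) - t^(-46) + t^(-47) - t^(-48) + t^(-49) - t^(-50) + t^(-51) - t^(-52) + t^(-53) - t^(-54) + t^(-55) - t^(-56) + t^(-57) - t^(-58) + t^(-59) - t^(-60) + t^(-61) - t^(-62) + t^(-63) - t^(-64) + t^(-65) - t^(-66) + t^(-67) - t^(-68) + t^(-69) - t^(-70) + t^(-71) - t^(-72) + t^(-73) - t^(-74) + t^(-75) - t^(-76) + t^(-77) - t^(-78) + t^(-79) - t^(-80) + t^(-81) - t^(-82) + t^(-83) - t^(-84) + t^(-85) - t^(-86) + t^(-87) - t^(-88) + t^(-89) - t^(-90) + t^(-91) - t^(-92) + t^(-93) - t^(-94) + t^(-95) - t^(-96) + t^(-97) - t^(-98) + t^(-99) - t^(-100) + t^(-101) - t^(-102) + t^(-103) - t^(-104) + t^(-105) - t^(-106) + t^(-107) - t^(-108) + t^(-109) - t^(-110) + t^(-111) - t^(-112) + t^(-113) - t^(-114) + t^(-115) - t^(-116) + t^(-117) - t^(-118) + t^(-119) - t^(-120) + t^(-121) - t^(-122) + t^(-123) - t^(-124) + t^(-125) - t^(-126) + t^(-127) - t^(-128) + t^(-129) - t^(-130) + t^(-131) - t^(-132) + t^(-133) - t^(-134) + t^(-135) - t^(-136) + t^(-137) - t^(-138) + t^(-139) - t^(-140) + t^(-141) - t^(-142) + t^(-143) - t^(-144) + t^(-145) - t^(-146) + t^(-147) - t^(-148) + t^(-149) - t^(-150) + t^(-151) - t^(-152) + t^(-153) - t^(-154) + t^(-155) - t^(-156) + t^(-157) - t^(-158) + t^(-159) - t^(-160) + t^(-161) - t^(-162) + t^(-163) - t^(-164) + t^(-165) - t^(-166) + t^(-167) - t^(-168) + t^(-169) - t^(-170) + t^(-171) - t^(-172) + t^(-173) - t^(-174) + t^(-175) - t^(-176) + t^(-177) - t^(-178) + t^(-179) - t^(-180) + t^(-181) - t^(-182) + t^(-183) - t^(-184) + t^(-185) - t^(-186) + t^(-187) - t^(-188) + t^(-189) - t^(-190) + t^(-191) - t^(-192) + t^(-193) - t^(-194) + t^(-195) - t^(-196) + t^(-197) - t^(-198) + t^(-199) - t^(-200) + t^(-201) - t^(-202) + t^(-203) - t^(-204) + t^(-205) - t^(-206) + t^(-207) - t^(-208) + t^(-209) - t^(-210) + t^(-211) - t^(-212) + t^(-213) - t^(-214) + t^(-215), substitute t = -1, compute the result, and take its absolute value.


Step 1: The polynomial has 431 terms with alternating signs, exponents from 215 down to -215.
Step 2: Substitute t = -1. The i-th term has coefficient (-1)^i and exponent (m-i),
  so its value is (-1)^i * (-1)^(m-i) = (-1)^m = -1 for every i.
Step 3: All 431 terms equal -1, so Delta(-1) = 431 * (-1) = -431
Step 4: |Delta(-1)| = 431

431


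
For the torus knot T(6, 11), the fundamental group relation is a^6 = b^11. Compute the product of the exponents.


The relation is a^6 = b^11.
Product of exponents = 6 * 11
= 66

66


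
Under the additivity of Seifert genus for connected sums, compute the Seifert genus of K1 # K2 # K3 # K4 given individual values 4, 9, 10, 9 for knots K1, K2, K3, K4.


The Seifert genus is additive under connected sum.
Seifert genus(K1 # K2 # K3 # K4) = (4) + (9) + (10) + (9)
= 32

32


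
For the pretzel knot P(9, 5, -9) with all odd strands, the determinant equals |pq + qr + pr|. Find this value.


Step 1: Compute pq + qr + pr.
pq = 9*5 = 45
qr = 5*(-9) = -45
pr = 9*(-9) = -81
pq + qr + pr = 45 + (-45) + (-81) = -81
Step 2: Take absolute value.
det(P(9,5,-9)) = |-81| = 81

81


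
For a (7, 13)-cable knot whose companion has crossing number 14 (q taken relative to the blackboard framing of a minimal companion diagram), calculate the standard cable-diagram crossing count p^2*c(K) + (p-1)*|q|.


Step 1: Each of the c(K) crossings of the companion diagram becomes p*p = p^2 crossings among the p parallel strands, and each of the |q| twists s_1 s_2 ... s_(p-1) adds (p-1) crossings.
  Crossings = p^2 * c(K) + (p-1)*|q|
Step 2: = 7^2 * 14 + (7-1)*13
Step 3: = 49*14 + 6*13
Step 4: = 686 + 78 = 764

764


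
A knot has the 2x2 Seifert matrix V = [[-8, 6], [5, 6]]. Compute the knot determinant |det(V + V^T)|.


Step 1: Form V + V^T where V = [[-8, 6], [5, 6]]
  V^T = [[-8, 5], [6, 6]]
  V + V^T = [[-16, 11], [11, 12]]
Step 2: det(V + V^T) = (-16)*12 - 11*11
  = -192 - 121 = -313
Step 3: Knot determinant = |det(V + V^T)| = |-313| = 313

313


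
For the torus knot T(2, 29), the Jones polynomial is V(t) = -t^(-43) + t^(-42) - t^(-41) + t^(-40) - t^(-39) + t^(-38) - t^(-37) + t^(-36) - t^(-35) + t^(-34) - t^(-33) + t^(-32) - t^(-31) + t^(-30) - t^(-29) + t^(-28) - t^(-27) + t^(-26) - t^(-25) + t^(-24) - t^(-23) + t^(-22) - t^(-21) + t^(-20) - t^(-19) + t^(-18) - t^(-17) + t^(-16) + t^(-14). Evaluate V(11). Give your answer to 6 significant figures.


Substituting t = 11 into V(t) = -t^(-43) + t^(-42) - t^(-41) + t^(-40) - t^(-39) + t^(-38) - t^(-37) + t^(-36) - t^(-35) + t^(-34) - t^(-33) + t^(-32) - t^(-31) + t^(-30) - t^(-29) + t^(-28) - t^(-27) + t^(-26) - t^(-25) + t^(-24) - t^(-23) + t^(-22) - t^(-21) + t^(-20) - t^(-19) + t^(-18) - t^(-17) + t^(-16) + t^(-14):
  (-)t^(-43) = -1.66002e-45
  (+)t^(-42) = 1.82603e-44
  (-)t^(-41) = -2.00863e-43
  (+)t^(-40) = 2.20949e-42
  (-)t^(-39) = -2.43044e-41
  (+)t^(-38) = 2.67349e-40
  (-)t^(-37) = -2.94083e-39
  (+)t^(-36) = 3.23492e-38
  (-)t^(-35) = -3.55841e-37
  (+)t^(-34) = 3.91425e-36
  (-)t^(-33) = -4.30568e-35
  (+)t^(-32) = 4.73624e-34
  (-)t^(-31) = -5.20987e-33
  (+)t^(-30) = 5.73086e-32
  (-)t^(-29) = -6.30394e-31
  (+)t^(-28) = 6.93433e-30
  (-)t^(-27) = -7.62777e-29
  (+)t^(-26) = 8.39055e-28
  (-)t^(-25) = -9.2296e-27
  (+)t^(-24) = 1.01526e-25
  (-)t^(-23) = -1.11678e-24
  (+)t^(-22) = 1.22846e-23
  (-)t^(-21) = -1.35131e-22
  (+)t^(-20) = 1.48644e-21
  (-)t^(-19) = -1.63508e-20
  (+)t^(-18) = 1.79859e-19
  (-)t^(-17) = -1.97845e-18
  (+)t^(-16) = 2.17629e-17
  (+)t^(-14) = 2.63331e-15
Sum = (-1.66002e-45) + (1.82603e-44) + (-2.00863e-43) + (2.20949e-42) + (-2.43044e-41) + (2.67349e-40) + (-2.94083e-39) + (3.23492e-38) + (-3.55841e-37) + (3.91425e-36) + (-4.30568e-35) + (4.73624e-34) + (-5.20987e-33) + (5.73086e-32) + (-6.30394e-31) + (6.93433e-30) + (-7.62777e-29) + (8.39055e-28) + (-9.2296e-27) + (1.01526e-25) + (-1.11678e-24) + (1.22846e-23) + (-1.35131e-22) + (1.48644e-21) + (-1.63508e-20) + (1.79859e-19) + (-1.97845e-18) + (2.17629e-17) + (2.63331e-15)
= 2.653261881e-15
Rounded to 6 significant figures: 2.65326e-15

2.65326e-15


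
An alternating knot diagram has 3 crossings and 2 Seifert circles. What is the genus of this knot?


For alternating knots, g = (c - s + 1)/2.
= (3 - 2 + 1)/2
= 2/2 = 1

1


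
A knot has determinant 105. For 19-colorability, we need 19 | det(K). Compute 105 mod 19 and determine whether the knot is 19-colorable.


Step 1: A knot is p-colorable if and only if p divides its determinant.
Step 2: Compute 105 mod 19.
105 = 5 * 19 + 10
Step 3: 105 mod 19 = 10
Step 4: The knot is 19-colorable: no

10


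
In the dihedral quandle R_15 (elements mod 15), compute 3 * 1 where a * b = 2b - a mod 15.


3 * 1 = 2*1 - 3 mod 15
= 2 - 3 mod 15
= -1 mod 15 = 14

14


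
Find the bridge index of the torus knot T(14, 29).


The bridge number of T(p,q) is min(p,q).
min(14, 29) = 14

14


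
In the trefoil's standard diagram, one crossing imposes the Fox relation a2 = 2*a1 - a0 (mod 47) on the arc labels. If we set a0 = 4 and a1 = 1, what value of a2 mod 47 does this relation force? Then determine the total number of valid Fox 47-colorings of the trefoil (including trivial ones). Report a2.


Step 1: Apply the given crossing relation 2*a1 - a0 - a2 = 0 (mod 47).
  a2 = 2*a1 - a0 mod 47
  a2 = 2*1 - 4 mod 47
  a2 = 2 - 4 mod 47
  a2 = -2 mod 47 = 45
Step 2: The trefoil has determinant 3.
  Number of Fox p-colorings (p prime) is p^2 if p = 3, else p.
  Since 47 does not divide 3, only trivial (constant) colorings exist.
  (So the trial a0 = 4, a1 = 1 with a0 != a1 does NOT extend to a valid coloring of the whole trefoil: the other two crossing relations require 3*(a1 - a0) = 0 (mod 47), which fails.)
  Total colorings = 47
Step 3: a2 = 45, total Fox 47-colorings = 47

45


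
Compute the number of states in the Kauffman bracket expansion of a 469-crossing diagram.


Each crossing contributes 2 choices (A-smoothing or B-smoothing).
Total states = 2^469 = 1524291284333980581729295522359944485228807686848130444755447734192076044345588681699368214386470689042884243711624327585667956874652483059712

1524291284333980581729295522359944485228807686848130444755447734192076044345588681699368214386470689042884243711624327585667956874652483059712


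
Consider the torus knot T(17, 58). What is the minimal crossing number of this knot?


For a torus knot T(p, q) with gcd(p,q)=1,
the crossing number is min(p*(q-1), q*(p-1)).
p*(q-1) = 17*57 = 969
q*(p-1) = 58*16 = 928
min(969, 928) = 928

928


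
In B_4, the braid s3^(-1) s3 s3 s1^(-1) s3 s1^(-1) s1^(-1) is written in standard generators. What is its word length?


The word length counts the number of generators (including inverses).
Listing each generator: s3^(-1), s3, s3, s1^(-1), s3, s1^(-1), s1^(-1)
There are 7 generators in this braid word.

7


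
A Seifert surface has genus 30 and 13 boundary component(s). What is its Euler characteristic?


chi = 2 - 2g - b
= 2 - 2*30 - 13
= 2 - 60 - 13 = -71

-71
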